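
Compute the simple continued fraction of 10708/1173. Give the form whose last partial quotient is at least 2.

10708 = 9×1173 + 151
1173 = 7×151 + 116
151 = 1×116 + 35
116 = 3×35 + 11
35 = 3×11 + 2
11 = 5×2 + 1
2 = 2×1 + 0  (stop)
So 10708/1173 = [9; 7, 1, 3, 3, 5, 2].

[9; 7, 1, 3, 3, 5, 2]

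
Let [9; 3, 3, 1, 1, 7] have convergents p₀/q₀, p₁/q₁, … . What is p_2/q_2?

Using pₖ = aₖpₖ₋₁ + pₖ₋₂, qₖ = aₖqₖ₋₁ + qₖ₋₂ (with p₋₁=1, p₋₂=0, q₋₁=0, q₋₂=1):
  k=0: a=9, p=9, q=1
  k=1: a=3, p=28, q=3
  k=2: a=3, p=93, q=10

93/10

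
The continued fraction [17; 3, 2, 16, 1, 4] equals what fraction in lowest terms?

Using pₖ = aₖpₖ₋₁ + pₖ₋₂ and qₖ = aₖqₖ₋₁ + qₖ₋₂:
  k=0: a=17, p=17, q=1
  k=1: a=3, p=52, q=3
  k=2: a=2, p=121, q=7
  k=3: a=16, p=1988, q=115
  k=4: a=1, p=2109, q=122
  k=5: a=4, p=10424, q=603

10424/603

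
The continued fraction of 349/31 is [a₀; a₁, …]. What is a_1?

349 = 11·31 + 8   →  a_0 = 11
31 = 3·8 + 7   →  a_1 = 3

3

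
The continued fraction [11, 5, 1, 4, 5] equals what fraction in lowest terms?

1687/151

Using pₖ = aₖpₖ₋₁ + pₖ₋₂ and qₖ = aₖqₖ₋₁ + qₖ₋₂:
  k=0: a=11, p=11, q=1
  k=1: a=5, p=56, q=5
  k=2: a=1, p=67, q=6
  k=3: a=4, p=324, q=29
  k=4: a=5, p=1687, q=151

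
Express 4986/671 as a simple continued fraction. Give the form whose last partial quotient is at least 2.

[7; 2, 3, 9, 3, 3]

4986 = 7·671 + 289
671 = 2·289 + 93
289 = 3·93 + 10
93 = 9·10 + 3
10 = 3·3 + 1
3 = 3·1 + 0  (stop)
So 4986/671 = [7; 2, 3, 9, 3, 3].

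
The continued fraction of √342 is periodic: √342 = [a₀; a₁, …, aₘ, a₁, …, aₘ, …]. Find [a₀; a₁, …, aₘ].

[18; 2, 36]

a₀ = ⌊√342⌋ = 18.
With m₀=0, d₀=1 and mₖ₊₁ = dₖaₖ − mₖ, dₖ₊₁ = (n − mₖ₊₁²)/dₖ, aₖ₊₁ = ⌊(a₀+mₖ₊₁)/dₖ₊₁⌋:
  k=1: m=18, d=18, a=2
  k=2: m=18, d=1, a=36
d=1 and a=2a₀=36 at k=2, so the next step gives (m, d) = (18, 18) again — its k=1 value — and the period has length 2.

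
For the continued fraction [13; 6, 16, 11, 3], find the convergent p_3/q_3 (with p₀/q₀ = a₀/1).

Using pₖ = aₖpₖ₋₁ + pₖ₋₂, qₖ = aₖqₖ₋₁ + qₖ₋₂ (with p₋₁=1, p₋₂=0, q₋₁=0, q₋₂=1):
  k=0: a=13, p=13, q=1
  k=1: a=6, p=79, q=6
  k=2: a=16, p=1277, q=97
  k=3: a=11, p=14126, q=1073

14126/1073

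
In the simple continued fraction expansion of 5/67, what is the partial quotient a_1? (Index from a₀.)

13

5 = 0·67 + 5   →  a_0 = 0
67 = 13·5 + 2   →  a_1 = 13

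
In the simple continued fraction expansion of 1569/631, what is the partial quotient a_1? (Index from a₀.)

1569 = 2·631 + 307   →  a_0 = 2
631 = 2·307 + 17   →  a_1 = 2

2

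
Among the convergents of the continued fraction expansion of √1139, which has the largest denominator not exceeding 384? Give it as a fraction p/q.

√1139 = [33; 1, 2, 1, 66, …] (period length 4).
Convergents:
  p_0/q_0 = 33/1
  p_1/q_1 = 34/1
  p_2/q_2 = 101/3
  p_3/q_3 = 135/4
  p_4/q_4 = 9011/267
  p_5/q_5 = 9146/271
  p_6/q_6 = 27303/809
q_5 = 271 ≤ 384 < 809 = q_6, so the answer is 9146/271.

9146/271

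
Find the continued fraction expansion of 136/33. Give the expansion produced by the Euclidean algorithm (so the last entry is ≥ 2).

[4; 8, 4]

136 = 4*33 + 4
33 = 8*4 + 1
4 = 4*1 + 0  (stop)
So 136/33 = [4; 8, 4].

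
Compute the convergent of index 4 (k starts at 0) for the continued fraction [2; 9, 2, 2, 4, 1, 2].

Using pₖ = aₖpₖ₋₁ + pₖ₋₂, qₖ = aₖqₖ₋₁ + qₖ₋₂ (with p₋₁=1, p₋₂=0, q₋₁=0, q₋₂=1):
  k=0: a=2, p=2, q=1
  k=1: a=9, p=19, q=9
  k=2: a=2, p=40, q=19
  k=3: a=2, p=99, q=47
  k=4: a=4, p=436, q=207

436/207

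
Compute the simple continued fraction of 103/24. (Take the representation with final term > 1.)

103 = 4*24 + 7
24 = 3*7 + 3
7 = 2*3 + 1
3 = 3*1 + 0  (stop)
So 103/24 = [4; 3, 2, 3].

[4; 3, 2, 3]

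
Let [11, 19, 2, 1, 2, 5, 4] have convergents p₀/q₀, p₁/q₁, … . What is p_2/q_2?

Using pₖ = aₖpₖ₋₁ + pₖ₋₂, qₖ = aₖqₖ₋₁ + qₖ₋₂ (with p₋₁=1, p₋₂=0, q₋₁=0, q₋₂=1):
  k=0: a=11, p=11, q=1
  k=1: a=19, p=210, q=19
  k=2: a=2, p=431, q=39

431/39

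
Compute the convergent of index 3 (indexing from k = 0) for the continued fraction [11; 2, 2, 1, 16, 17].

Using pₖ = aₖpₖ₋₁ + pₖ₋₂, qₖ = aₖqₖ₋₁ + qₖ₋₂ (with p₋₁=1, p₋₂=0, q₋₁=0, q₋₂=1):
  k=0: a=11, p=11, q=1
  k=1: a=2, p=23, q=2
  k=2: a=2, p=57, q=5
  k=3: a=1, p=80, q=7

80/7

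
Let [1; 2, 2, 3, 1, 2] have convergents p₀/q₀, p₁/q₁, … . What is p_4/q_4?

Using pₖ = aₖpₖ₋₁ + pₖ₋₂, qₖ = aₖqₖ₋₁ + qₖ₋₂ (with p₋₁=1, p₋₂=0, q₋₁=0, q₋₂=1):
  k=0: a=1, p=1, q=1
  k=1: a=2, p=3, q=2
  k=2: a=2, p=7, q=5
  k=3: a=3, p=24, q=17
  k=4: a=1, p=31, q=22

31/22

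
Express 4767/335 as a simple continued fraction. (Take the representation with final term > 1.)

[14; 4, 2, 1, 5, 1, 3]

4767 = 14*335 + 77
335 = 4*77 + 27
77 = 2*27 + 23
27 = 1*23 + 4
23 = 5*4 + 3
4 = 1*3 + 1
3 = 3*1 + 0  (stop)
So 4767/335 = [14; 4, 2, 1, 5, 1, 3].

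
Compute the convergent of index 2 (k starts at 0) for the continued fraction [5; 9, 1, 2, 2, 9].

Using pₖ = aₖpₖ₋₁ + pₖ₋₂, qₖ = aₖqₖ₋₁ + qₖ₋₂ (with p₋₁=1, p₋₂=0, q₋₁=0, q₋₂=1):
  k=0: a=5, p=5, q=1
  k=1: a=9, p=46, q=9
  k=2: a=1, p=51, q=10

51/10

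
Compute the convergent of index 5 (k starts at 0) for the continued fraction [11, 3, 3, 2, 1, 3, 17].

Using pₖ = aₖpₖ₋₁ + pₖ₋₂, qₖ = aₖqₖ₋₁ + qₖ₋₂ (with p₋₁=1, p₋₂=0, q₋₁=0, q₋₂=1):
  k=0: a=11, p=11, q=1
  k=1: a=3, p=34, q=3
  k=2: a=3, p=113, q=10
  k=3: a=2, p=260, q=23
  k=4: a=1, p=373, q=33
  k=5: a=3, p=1379, q=122

1379/122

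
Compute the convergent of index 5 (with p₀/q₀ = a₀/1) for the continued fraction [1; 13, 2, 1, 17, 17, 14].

Using pₖ = aₖpₖ₋₁ + pₖ₋₂, qₖ = aₖqₖ₋₁ + qₖ₋₂ (with p₋₁=1, p₋₂=0, q₋₁=0, q₋₂=1):
  k=0: a=1, p=1, q=1
  k=1: a=13, p=14, q=13
  k=2: a=2, p=29, q=27
  k=3: a=1, p=43, q=40
  k=4: a=17, p=760, q=707
  k=5: a=17, p=12963, q=12059

12963/12059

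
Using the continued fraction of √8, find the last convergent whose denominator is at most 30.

82/29

√8 = [2; 1, 4, …] (period length 2).
Convergents:
  p_0/q_0 = 2/1
  p_1/q_1 = 3/1
  p_2/q_2 = 14/5
  p_3/q_3 = 17/6
  p_4/q_4 = 82/29
  p_5/q_5 = 99/35
q_4 = 29 ≤ 30 < 35 = q_5, so the answer is 82/29.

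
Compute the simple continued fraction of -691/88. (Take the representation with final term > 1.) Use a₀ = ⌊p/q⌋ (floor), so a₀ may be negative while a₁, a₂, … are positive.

-691 = -8·88 + 13
88 = 6·13 + 10
13 = 1·10 + 3
10 = 3·3 + 1
3 = 3·1 + 0  (stop)
So -691/88 = [-8; 6, 1, 3, 3].

[-8; 6, 1, 3, 3]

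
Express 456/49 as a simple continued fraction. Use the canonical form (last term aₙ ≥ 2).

[9; 3, 3, 1, 3]

456 = 9·49 + 15
49 = 3·15 + 4
15 = 3·4 + 3
4 = 1·3 + 1
3 = 3·1 + 0  (stop)
So 456/49 = [9; 3, 3, 1, 3].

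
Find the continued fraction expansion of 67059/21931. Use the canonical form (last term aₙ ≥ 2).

67059 = 3·21931 + 1266
21931 = 17·1266 + 409
1266 = 3·409 + 39
409 = 10·39 + 19
39 = 2·19 + 1
19 = 19·1 + 0  (stop)
So 67059/21931 = [3; 17, 3, 10, 2, 19].

[3; 17, 3, 10, 2, 19]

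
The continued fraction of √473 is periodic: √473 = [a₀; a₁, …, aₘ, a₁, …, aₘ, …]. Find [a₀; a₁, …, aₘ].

a₀ = ⌊√473⌋ = 21.
With m₀=0, d₀=1 and mₖ₊₁ = dₖaₖ − mₖ, dₖ₊₁ = (n − mₖ₊₁²)/dₖ, aₖ₊₁ = ⌊(a₀+mₖ₊₁)/dₖ₊₁⌋:
  k=1: m=21, d=32, a=1
  k=2: m=11, d=11, a=2
  k=3: m=11, d=32, a=1
  k=4: m=21, d=1, a=42
d=1 and a=2a₀=42 at k=4, so the next step gives (m, d) = (21, 32) again — its k=1 value — and the period has length 4.

[21; 1, 2, 1, 42]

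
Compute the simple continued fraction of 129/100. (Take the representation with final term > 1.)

129 = 1×100 + 29
100 = 3×29 + 13
29 = 2×13 + 3
13 = 4×3 + 1
3 = 3×1 + 0  (stop)
So 129/100 = [1; 3, 2, 4, 3].

[1; 3, 2, 4, 3]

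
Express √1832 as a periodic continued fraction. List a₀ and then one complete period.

[42; 1, 4, 21, 4, 1, 84]

a₀ = ⌊√1832⌋ = 42.
With m₀=0, d₀=1 and mₖ₊₁ = dₖaₖ − mₖ, dₖ₊₁ = (n − mₖ₊₁²)/dₖ, aₖ₊₁ = ⌊(a₀+mₖ₊₁)/dₖ₊₁⌋:
  k=1: m=42, d=68, a=1
  k=2: m=26, d=17, a=4
  k=3: m=42, d=4, a=21
  k=4: m=42, d=17, a=4
  k=5: m=26, d=68, a=1
  k=6: m=42, d=1, a=84
d=1 and a=2a₀=84 at k=6, so the next step gives (m, d) = (42, 68) again — its k=1 value — and the period has length 6.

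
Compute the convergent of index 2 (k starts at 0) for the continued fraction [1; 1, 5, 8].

11/6

Using pₖ = aₖpₖ₋₁ + pₖ₋₂, qₖ = aₖqₖ₋₁ + qₖ₋₂ (with p₋₁=1, p₋₂=0, q₋₁=0, q₋₂=1):
  k=0: a=1, p=1, q=1
  k=1: a=1, p=2, q=1
  k=2: a=5, p=11, q=6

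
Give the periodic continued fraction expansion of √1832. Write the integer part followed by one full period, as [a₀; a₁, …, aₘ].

[42; 1, 4, 21, 4, 1, 84]

a₀ = ⌊√1832⌋ = 42.
With m₀=0, d₀=1 and mₖ₊₁ = dₖaₖ − mₖ, dₖ₊₁ = (n − mₖ₊₁²)/dₖ, aₖ₊₁ = ⌊(a₀+mₖ₊₁)/dₖ₊₁⌋:
  k=1: m=42, d=68, a=1
  k=2: m=26, d=17, a=4
  k=3: m=42, d=4, a=21
  k=4: m=42, d=17, a=4
  k=5: m=26, d=68, a=1
  k=6: m=42, d=1, a=84
d=1 and a=2a₀=84 at k=6, so the next step gives (m, d) = (42, 68) again — its k=1 value — and the period has length 6.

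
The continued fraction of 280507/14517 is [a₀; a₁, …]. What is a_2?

280507 = 19·14517 + 4684   →  a_0 = 19
14517 = 3·4684 + 465   →  a_1 = 3
4684 = 10·465 + 34   →  a_2 = 10

10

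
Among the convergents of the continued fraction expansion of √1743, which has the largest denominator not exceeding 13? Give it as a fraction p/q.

√1743 = [41; 1, 2, 1, 82, …] (period length 4).
Convergents:
  p_0/q_0 = 41/1
  p_1/q_1 = 42/1
  p_2/q_2 = 125/3
  p_3/q_3 = 167/4
  p_4/q_4 = 13819/331
q_3 = 4 ≤ 13 < 331 = q_4, so the answer is 167/4.

167/4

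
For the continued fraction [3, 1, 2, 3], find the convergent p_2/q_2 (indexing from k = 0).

Using pₖ = aₖpₖ₋₁ + pₖ₋₂, qₖ = aₖqₖ₋₁ + qₖ₋₂ (with p₋₁=1, p₋₂=0, q₋₁=0, q₋₂=1):
  k=0: a=3, p=3, q=1
  k=1: a=1, p=4, q=1
  k=2: a=2, p=11, q=3

11/3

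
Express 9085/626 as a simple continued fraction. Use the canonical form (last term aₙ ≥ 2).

[14; 1, 1, 19, 16]

9085 = 14*626 + 321
626 = 1*321 + 305
321 = 1*305 + 16
305 = 19*16 + 1
16 = 16*1 + 0  (stop)
So 9085/626 = [14; 1, 1, 19, 16].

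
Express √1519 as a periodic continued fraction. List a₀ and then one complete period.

a₀ = ⌊√1519⌋ = 38.
With m₀=0, d₀=1 and mₖ₊₁ = dₖaₖ − mₖ, dₖ₊₁ = (n − mₖ₊₁²)/dₖ, aₖ₊₁ = ⌊(a₀+mₖ₊₁)/dₖ₊₁⌋:
  k=1: m=38, d=75, a=1
  k=2: m=37, d=2, a=37
  k=3: m=37, d=75, a=1
  k=4: m=38, d=1, a=76
d=1 and a=2a₀=76 at k=4, so the next step gives (m, d) = (38, 75) again — its k=1 value — and the period has length 4.

[38; 1, 37, 1, 76]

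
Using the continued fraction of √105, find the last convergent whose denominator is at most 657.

√105 = [10; 4, 20, …] (period length 2).
Convergents:
  p_0/q_0 = 10/1
  p_1/q_1 = 41/4
  p_2/q_2 = 830/81
  p_3/q_3 = 3361/328
  p_4/q_4 = 68050/6641
q_3 = 328 ≤ 657 < 6641 = q_4, so the answer is 3361/328.

3361/328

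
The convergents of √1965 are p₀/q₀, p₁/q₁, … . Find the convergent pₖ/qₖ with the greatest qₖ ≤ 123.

2970/67

√1965 = [44; 3, 21, 1, 4, 1, 21, 3, 88, …] (period length 8).
Convergents:
  p_0/q_0 = 44/1
  p_1/q_1 = 133/3
  p_2/q_2 = 2837/64
  p_3/q_3 = 2970/67
  p_4/q_4 = 14717/332
q_3 = 67 ≤ 123 < 332 = q_4, so the answer is 2970/67.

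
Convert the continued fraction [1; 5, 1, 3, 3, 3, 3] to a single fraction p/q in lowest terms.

961/819

Using pₖ = aₖpₖ₋₁ + pₖ₋₂ and qₖ = aₖqₖ₋₁ + qₖ₋₂:
  k=0: a=1, p=1, q=1
  k=1: a=5, p=6, q=5
  k=2: a=1, p=7, q=6
  k=3: a=3, p=27, q=23
  k=4: a=3, p=88, q=75
  k=5: a=3, p=291, q=248
  k=6: a=3, p=961, q=819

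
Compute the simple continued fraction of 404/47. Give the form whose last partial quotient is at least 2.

404 = 8*47 + 28
47 = 1*28 + 19
28 = 1*19 + 9
19 = 2*9 + 1
9 = 9*1 + 0  (stop)
So 404/47 = [8; 1, 1, 2, 9].

[8; 1, 1, 2, 9]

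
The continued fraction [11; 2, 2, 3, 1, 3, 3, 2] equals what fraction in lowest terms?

Fold from the inside: start with 2/1.
  3 + 1/2 = 7/2
  3 + 2/7 = 23/7
  1 + 7/23 = 30/23
  3 + 23/30 = 113/30
  2 + 30/113 = 256/113
  2 + 113/256 = 625/256
  11 + 256/625 = 7131/625

7131/625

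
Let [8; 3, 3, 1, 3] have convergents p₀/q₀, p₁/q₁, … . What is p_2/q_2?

83/10

Using pₖ = aₖpₖ₋₁ + pₖ₋₂, qₖ = aₖqₖ₋₁ + qₖ₋₂ (with p₋₁=1, p₋₂=0, q₋₁=0, q₋₂=1):
  k=0: a=8, p=8, q=1
  k=1: a=3, p=25, q=3
  k=2: a=3, p=83, q=10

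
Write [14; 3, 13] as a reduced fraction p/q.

Fold from the inside: start with 13/1.
  3 + 1/13 = 40/13
  14 + 13/40 = 573/40

573/40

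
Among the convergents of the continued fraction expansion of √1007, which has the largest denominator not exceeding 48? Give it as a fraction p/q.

476/15

√1007 = [31; 1, 2, 1, 2, 1, 62, …] (period length 6).
Convergents:
  p_0/q_0 = 31/1
  p_1/q_1 = 32/1
  p_2/q_2 = 95/3
  p_3/q_3 = 127/4
  p_4/q_4 = 349/11
  p_5/q_5 = 476/15
  p_6/q_6 = 29861/941
q_5 = 15 ≤ 48 < 941 = q_6, so the answer is 476/15.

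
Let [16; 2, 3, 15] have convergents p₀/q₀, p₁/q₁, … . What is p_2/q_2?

115/7

Using pₖ = aₖpₖ₋₁ + pₖ₋₂, qₖ = aₖqₖ₋₁ + qₖ₋₂ (with p₋₁=1, p₋₂=0, q₋₁=0, q₋₂=1):
  k=0: a=16, p=16, q=1
  k=1: a=2, p=33, q=2
  k=2: a=3, p=115, q=7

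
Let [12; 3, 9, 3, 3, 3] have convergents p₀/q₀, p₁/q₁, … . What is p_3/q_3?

1072/87

Using pₖ = aₖpₖ₋₁ + pₖ₋₂, qₖ = aₖqₖ₋₁ + qₖ₋₂ (with p₋₁=1, p₋₂=0, q₋₁=0, q₋₂=1):
  k=0: a=12, p=12, q=1
  k=1: a=3, p=37, q=3
  k=2: a=9, p=345, q=28
  k=3: a=3, p=1072, q=87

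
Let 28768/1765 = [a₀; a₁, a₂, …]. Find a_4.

11

28768 = 16·1765 + 528   →  a_0 = 16
1765 = 3·528 + 181   →  a_1 = 3
528 = 2·181 + 166   →  a_2 = 2
181 = 1·166 + 15   →  a_3 = 1
166 = 11·15 + 1   →  a_4 = 11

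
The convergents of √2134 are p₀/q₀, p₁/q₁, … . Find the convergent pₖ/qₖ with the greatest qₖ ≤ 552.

9701/210

√2134 = [46; 5, 8, 5, 92, …] (period length 4).
Convergents:
  p_0/q_0 = 46/1
  p_1/q_1 = 231/5
  p_2/q_2 = 1894/41
  p_3/q_3 = 9701/210
  p_4/q_4 = 894386/19361
q_3 = 210 ≤ 552 < 19361 = q_4, so the answer is 9701/210.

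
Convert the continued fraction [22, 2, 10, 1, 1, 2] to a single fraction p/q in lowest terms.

Using pₖ = aₖpₖ₋₁ + pₖ₋₂ and qₖ = aₖqₖ₋₁ + qₖ₋₂:
  k=0: a=22, p=22, q=1
  k=1: a=2, p=45, q=2
  k=2: a=10, p=472, q=21
  k=3: a=1, p=517, q=23
  k=4: a=1, p=989, q=44
  k=5: a=2, p=2495, q=111

2495/111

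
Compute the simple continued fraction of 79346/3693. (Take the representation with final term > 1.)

[21; 2, 16, 1, 3, 8, 1, 2]

79346 = 21*3693 + 1793
3693 = 2*1793 + 107
1793 = 16*107 + 81
107 = 1*81 + 26
81 = 3*26 + 3
26 = 8*3 + 2
3 = 1*2 + 1
2 = 2*1 + 0  (stop)
So 79346/3693 = [21; 2, 16, 1, 3, 8, 1, 2].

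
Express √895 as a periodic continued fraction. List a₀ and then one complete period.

[29; 1, 10, 1, 58]

a₀ = ⌊√895⌋ = 29.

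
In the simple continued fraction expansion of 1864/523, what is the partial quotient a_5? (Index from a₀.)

1864 = 3·523 + 295   →  a_0 = 3
523 = 1·295 + 228   →  a_1 = 1
295 = 1·228 + 67   →  a_2 = 1
228 = 3·67 + 27   →  a_3 = 3
67 = 2·27 + 13   →  a_4 = 2
27 = 2·13 + 1   →  a_5 = 2

2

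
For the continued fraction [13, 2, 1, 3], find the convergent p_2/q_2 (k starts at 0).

40/3

Using pₖ = aₖpₖ₋₁ + pₖ₋₂, qₖ = aₖqₖ₋₁ + qₖ₋₂ (with p₋₁=1, p₋₂=0, q₋₁=0, q₋₂=1):
  k=0: a=13, p=13, q=1
  k=1: a=2, p=27, q=2
  k=2: a=1, p=40, q=3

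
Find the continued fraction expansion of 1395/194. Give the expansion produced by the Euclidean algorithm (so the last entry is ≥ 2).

1395 = 7*194 + 37
194 = 5*37 + 9
37 = 4*9 + 1
9 = 9*1 + 0  (stop)
So 1395/194 = [7; 5, 4, 9].

[7; 5, 4, 9]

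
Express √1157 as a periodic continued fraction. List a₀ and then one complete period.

[34; 68]

a₀ = ⌊√1157⌋ = 34.
With m₀=0, d₀=1 and mₖ₊₁ = dₖaₖ − mₖ, dₖ₊₁ = (n − mₖ₊₁²)/dₖ, aₖ₊₁ = ⌊(a₀+mₖ₊₁)/dₖ₊₁⌋:
  k=1: m=34, d=1, a=68
d=1 and a=2a₀=68 at k=1, so the next step gives (m, d) = (34, 1) again — its k=1 value — and the period has length 1.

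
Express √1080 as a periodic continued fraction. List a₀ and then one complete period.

[32; 1, 6, 3, 6, 1, 64]

a₀ = ⌊√1080⌋ = 32.
With m₀=0, d₀=1 and mₖ₊₁ = dₖaₖ − mₖ, dₖ₊₁ = (n − mₖ₊₁²)/dₖ, aₖ₊₁ = ⌊(a₀+mₖ₊₁)/dₖ₊₁⌋:
  k=1: m=32, d=56, a=1
  k=2: m=24, d=9, a=6
  k=3: m=30, d=20, a=3
  k=4: m=30, d=9, a=6
  k=5: m=24, d=56, a=1
  k=6: m=32, d=1, a=64
d=1 and a=2a₀=64 at k=6, so the next step gives (m, d) = (32, 56) again — its k=1 value — and the period has length 6.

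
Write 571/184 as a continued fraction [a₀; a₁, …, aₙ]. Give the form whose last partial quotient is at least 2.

[3; 9, 1, 2, 6]

571 = 3×184 + 19
184 = 9×19 + 13
19 = 1×13 + 6
13 = 2×6 + 1
6 = 6×1 + 0  (stop)
So 571/184 = [3; 9, 1, 2, 6].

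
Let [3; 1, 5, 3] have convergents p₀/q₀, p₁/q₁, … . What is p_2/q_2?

Using pₖ = aₖpₖ₋₁ + pₖ₋₂, qₖ = aₖqₖ₋₁ + qₖ₋₂ (with p₋₁=1, p₋₂=0, q₋₁=0, q₋₂=1):
  k=0: a=3, p=3, q=1
  k=1: a=1, p=4, q=1
  k=2: a=5, p=23, q=6

23/6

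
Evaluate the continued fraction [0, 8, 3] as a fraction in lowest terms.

Using pₖ = aₖpₖ₋₁ + pₖ₋₂ and qₖ = aₖqₖ₋₁ + qₖ₋₂:
  k=0: a=0, p=0, q=1
  k=1: a=8, p=1, q=8
  k=2: a=3, p=3, q=25

3/25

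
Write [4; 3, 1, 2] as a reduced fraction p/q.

Fold from the inside: start with 2/1.
  1 + 1/2 = 3/2
  3 + 2/3 = 11/3
  4 + 3/11 = 47/11

47/11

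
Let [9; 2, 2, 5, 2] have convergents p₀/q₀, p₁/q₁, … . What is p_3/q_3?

254/27

Using pₖ = aₖpₖ₋₁ + pₖ₋₂, qₖ = aₖqₖ₋₁ + qₖ₋₂ (with p₋₁=1, p₋₂=0, q₋₁=0, q₋₂=1):
  k=0: a=9, p=9, q=1
  k=1: a=2, p=19, q=2
  k=2: a=2, p=47, q=5
  k=3: a=5, p=254, q=27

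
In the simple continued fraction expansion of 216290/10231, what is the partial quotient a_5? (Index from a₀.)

216290 = 21·10231 + 1439   →  a_0 = 21
10231 = 7·1439 + 158   →  a_1 = 7
1439 = 9·158 + 17   →  a_2 = 9
158 = 9·17 + 5   →  a_3 = 9
17 = 3·5 + 2   →  a_4 = 3
5 = 2·2 + 1   →  a_5 = 2

2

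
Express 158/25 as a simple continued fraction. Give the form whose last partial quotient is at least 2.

[6; 3, 8]

158 = 6*25 + 8
25 = 3*8 + 1
8 = 8*1 + 0  (stop)
So 158/25 = [6; 3, 8].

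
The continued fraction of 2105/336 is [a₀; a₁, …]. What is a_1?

2105 = 6·336 + 89   →  a_0 = 6
336 = 3·89 + 69   →  a_1 = 3

3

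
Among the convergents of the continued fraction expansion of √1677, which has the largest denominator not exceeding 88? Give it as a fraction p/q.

√1677 = [40; 1, 19, 2, 19, 1, 80, …] (period length 6).
Convergents:
  p_0/q_0 = 40/1
  p_1/q_1 = 41/1
  p_2/q_2 = 819/20
  p_3/q_3 = 1679/41
  p_4/q_4 = 32720/799
q_3 = 41 ≤ 88 < 799 = q_4, so the answer is 1679/41.

1679/41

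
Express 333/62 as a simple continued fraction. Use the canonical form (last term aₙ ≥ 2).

[5; 2, 1, 2, 3, 2]

333 = 5*62 + 23
62 = 2*23 + 16
23 = 1*16 + 7
16 = 2*7 + 2
7 = 3*2 + 1
2 = 2*1 + 0  (stop)
So 333/62 = [5; 2, 1, 2, 3, 2].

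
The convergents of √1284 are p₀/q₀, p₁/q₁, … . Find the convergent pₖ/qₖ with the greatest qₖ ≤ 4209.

√1284 = [35; 1, 4, 1, 70, …] (period length 4).
Convergents:
  p_0/q_0 = 35/1
  p_1/q_1 = 36/1
  p_2/q_2 = 179/5
  p_3/q_3 = 215/6
  p_4/q_4 = 15229/425
  p_5/q_5 = 15444/431
  p_6/q_6 = 77005/2149
  p_7/q_7 = 92449/2580
  p_8/q_8 = 6548435/182749
q_7 = 2580 ≤ 4209 < 182749 = q_8, so the answer is 92449/2580.

92449/2580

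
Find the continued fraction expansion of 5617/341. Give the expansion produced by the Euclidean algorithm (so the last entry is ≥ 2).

5617 = 16×341 + 161
341 = 2×161 + 19
161 = 8×19 + 9
19 = 2×9 + 1
9 = 9×1 + 0  (stop)
So 5617/341 = [16; 2, 8, 2, 9].

[16; 2, 8, 2, 9]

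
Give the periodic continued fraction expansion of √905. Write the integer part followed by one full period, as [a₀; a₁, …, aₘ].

a₀ = ⌊√905⌋ = 30.
With m₀=0, d₀=1 and mₖ₊₁ = dₖaₖ − mₖ, dₖ₊₁ = (n − mₖ₊₁²)/dₖ, aₖ₊₁ = ⌊(a₀+mₖ₊₁)/dₖ₊₁⌋:
  k=1: m=30, d=5, a=12
  k=2: m=30, d=1, a=60
d=1 and a=2a₀=60 at k=2, so the next step gives (m, d) = (30, 5) again — its k=1 value — and the period has length 2.

[30; 12, 60]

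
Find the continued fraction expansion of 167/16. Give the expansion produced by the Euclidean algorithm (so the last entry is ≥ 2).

167 = 10×16 + 7
16 = 2×7 + 2
7 = 3×2 + 1
2 = 2×1 + 0  (stop)
So 167/16 = [10; 2, 3, 2].

[10; 2, 3, 2]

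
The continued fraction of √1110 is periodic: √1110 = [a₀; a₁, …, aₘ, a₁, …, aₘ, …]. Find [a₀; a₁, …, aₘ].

a₀ = ⌊√1110⌋ = 33.

[33; 3, 6, 3, 66]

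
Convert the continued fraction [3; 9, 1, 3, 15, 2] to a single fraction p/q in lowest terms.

Fold from the inside: start with 2/1.
  15 + 1/2 = 31/2
  3 + 2/31 = 95/31
  1 + 31/95 = 126/95
  9 + 95/126 = 1229/126
  3 + 126/1229 = 3813/1229

3813/1229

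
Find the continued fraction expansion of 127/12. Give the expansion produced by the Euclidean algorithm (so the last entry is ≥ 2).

127 = 10·12 + 7
12 = 1·7 + 5
7 = 1·5 + 2
5 = 2·2 + 1
2 = 2·1 + 0  (stop)
So 127/12 = [10; 1, 1, 2, 2].

[10; 1, 1, 2, 2]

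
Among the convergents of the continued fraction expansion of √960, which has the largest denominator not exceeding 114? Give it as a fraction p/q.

√960 = [30; 1, 60, …] (period length 2).
Convergents:
  p_0/q_0 = 30/1
  p_1/q_1 = 31/1
  p_2/q_2 = 1890/61
  p_3/q_3 = 1921/62
  p_4/q_4 = 117150/3781
q_3 = 62 ≤ 114 < 3781 = q_4, so the answer is 1921/62.

1921/62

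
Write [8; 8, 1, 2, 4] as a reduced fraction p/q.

Using pₖ = aₖpₖ₋₁ + pₖ₋₂ and qₖ = aₖqₖ₋₁ + qₖ₋₂:
  k=0: a=8, p=8, q=1
  k=1: a=8, p=65, q=8
  k=2: a=1, p=73, q=9
  k=3: a=2, p=211, q=26
  k=4: a=4, p=917, q=113

917/113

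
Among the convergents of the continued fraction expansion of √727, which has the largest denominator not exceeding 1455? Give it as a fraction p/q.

√727 = [26; 1, 25, 1, 52, …] (period length 4).
Convergents:
  p_0/q_0 = 26/1
  p_1/q_1 = 27/1
  p_2/q_2 = 701/26
  p_3/q_3 = 728/27
  p_4/q_4 = 38557/1430
  p_5/q_5 = 39285/1457
q_4 = 1430 ≤ 1455 < 1457 = q_5, so the answer is 38557/1430.

38557/1430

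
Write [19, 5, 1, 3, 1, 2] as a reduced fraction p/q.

Fold from the inside: start with 2/1.
  1 + 1/2 = 3/2
  3 + 2/3 = 11/3
  1 + 3/11 = 14/11
  5 + 11/14 = 81/14
  19 + 14/81 = 1553/81

1553/81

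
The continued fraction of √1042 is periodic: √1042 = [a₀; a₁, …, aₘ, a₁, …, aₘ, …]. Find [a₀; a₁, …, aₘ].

[32; 3, 1, 1, 3, 64]

a₀ = ⌊√1042⌋ = 32.
With m₀=0, d₀=1 and mₖ₊₁ = dₖaₖ − mₖ, dₖ₊₁ = (n − mₖ₊₁²)/dₖ, aₖ₊₁ = ⌊(a₀+mₖ₊₁)/dₖ₊₁⌋:
  k=1: m=32, d=18, a=3
  k=2: m=22, d=31, a=1
  k=3: m=9, d=31, a=1
  k=4: m=22, d=18, a=3
  k=5: m=32, d=1, a=64
d=1 and a=2a₀=64 at k=5, so the next step gives (m, d) = (32, 18) again — its k=1 value — and the period has length 5.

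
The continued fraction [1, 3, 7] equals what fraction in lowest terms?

Using pₖ = aₖpₖ₋₁ + pₖ₋₂ and qₖ = aₖqₖ₋₁ + qₖ₋₂:
  k=0: a=1, p=1, q=1
  k=1: a=3, p=4, q=3
  k=2: a=7, p=29, q=22

29/22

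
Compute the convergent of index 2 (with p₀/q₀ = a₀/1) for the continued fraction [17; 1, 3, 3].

Using pₖ = aₖpₖ₋₁ + pₖ₋₂, qₖ = aₖqₖ₋₁ + qₖ₋₂ (with p₋₁=1, p₋₂=0, q₋₁=0, q₋₂=1):
  k=0: a=17, p=17, q=1
  k=1: a=1, p=18, q=1
  k=2: a=3, p=71, q=4

71/4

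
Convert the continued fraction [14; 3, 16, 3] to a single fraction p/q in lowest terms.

Using pₖ = aₖpₖ₋₁ + pₖ₋₂ and qₖ = aₖqₖ₋₁ + qₖ₋₂:
  k=0: a=14, p=14, q=1
  k=1: a=3, p=43, q=3
  k=2: a=16, p=702, q=49
  k=3: a=3, p=2149, q=150

2149/150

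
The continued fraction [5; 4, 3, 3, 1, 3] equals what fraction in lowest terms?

Using pₖ = aₖpₖ₋₁ + pₖ₋₂ and qₖ = aₖqₖ₋₁ + qₖ₋₂:
  k=0: a=5, p=5, q=1
  k=1: a=4, p=21, q=4
  k=2: a=3, p=68, q=13
  k=3: a=3, p=225, q=43
  k=4: a=1, p=293, q=56
  k=5: a=3, p=1104, q=211

1104/211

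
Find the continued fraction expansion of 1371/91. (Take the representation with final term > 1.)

1371 = 15×91 + 6
91 = 15×6 + 1
6 = 6×1 + 0  (stop)
So 1371/91 = [15; 15, 6].

[15; 15, 6]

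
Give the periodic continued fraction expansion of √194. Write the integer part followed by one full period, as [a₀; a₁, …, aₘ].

[13; 1, 12, 1, 26]

a₀ = ⌊√194⌋ = 13.
With m₀=0, d₀=1 and mₖ₊₁ = dₖaₖ − mₖ, dₖ₊₁ = (n − mₖ₊₁²)/dₖ, aₖ₊₁ = ⌊(a₀+mₖ₊₁)/dₖ₊₁⌋:
  k=1: m=13, d=25, a=1
  k=2: m=12, d=2, a=12
  k=3: m=12, d=25, a=1
  k=4: m=13, d=1, a=26
d=1 and a=2a₀=26 at k=4, so the next step gives (m, d) = (13, 25) again — its k=1 value — and the period has length 4.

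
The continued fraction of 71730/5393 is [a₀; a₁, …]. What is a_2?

3

71730 = 13·5393 + 1621   →  a_0 = 13
5393 = 3·1621 + 530   →  a_1 = 3
1621 = 3·530 + 31   →  a_2 = 3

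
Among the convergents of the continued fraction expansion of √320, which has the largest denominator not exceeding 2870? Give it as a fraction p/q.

46063/2575

√320 = [17; 1, 7, 1, 34, …] (period length 4).
Convergents:
  p_0/q_0 = 17/1
  p_1/q_1 = 18/1
  p_2/q_2 = 143/8
  p_3/q_3 = 161/9
  p_4/q_4 = 5617/314
  p_5/q_5 = 5778/323
  p_6/q_6 = 46063/2575
  p_7/q_7 = 51841/2898
q_6 = 2575 ≤ 2870 < 2898 = q_7, so the answer is 46063/2575.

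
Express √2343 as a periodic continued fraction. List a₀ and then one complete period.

a₀ = ⌊√2343⌋ = 48.
With m₀=0, d₀=1 and mₖ₊₁ = dₖaₖ − mₖ, dₖ₊₁ = (n − mₖ₊₁²)/dₖ, aₖ₊₁ = ⌊(a₀+mₖ₊₁)/dₖ₊₁⌋:
  k=1: m=48, d=39, a=2
  k=2: m=30, d=37, a=2
  k=3: m=44, d=11, a=8
  k=4: m=44, d=37, a=2
  k=5: m=30, d=39, a=2
  k=6: m=48, d=1, a=96
d=1 and a=2a₀=96 at k=6, so the next step gives (m, d) = (48, 39) again — its k=1 value — and the period has length 6.

[48; 2, 2, 8, 2, 2, 96]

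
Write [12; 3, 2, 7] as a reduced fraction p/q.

Using pₖ = aₖpₖ₋₁ + pₖ₋₂ and qₖ = aₖqₖ₋₁ + qₖ₋₂:
  k=0: a=12, p=12, q=1
  k=1: a=3, p=37, q=3
  k=2: a=2, p=86, q=7
  k=3: a=7, p=639, q=52

639/52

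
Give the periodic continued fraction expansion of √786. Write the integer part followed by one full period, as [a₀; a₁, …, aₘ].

[28; 28, 56]

a₀ = ⌊√786⌋ = 28.
With m₀=0, d₀=1 and mₖ₊₁ = dₖaₖ − mₖ, dₖ₊₁ = (n − mₖ₊₁²)/dₖ, aₖ₊₁ = ⌊(a₀+mₖ₊₁)/dₖ₊₁⌋:
  k=1: m=28, d=2, a=28
  k=2: m=28, d=1, a=56
d=1 and a=2a₀=56 at k=2, so the next step gives (m, d) = (28, 2) again — its k=1 value — and the period has length 2.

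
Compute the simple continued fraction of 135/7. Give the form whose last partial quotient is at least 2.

[19; 3, 2]

135 = 19×7 + 2
7 = 3×2 + 1
2 = 2×1 + 0  (stop)
So 135/7 = [19; 3, 2].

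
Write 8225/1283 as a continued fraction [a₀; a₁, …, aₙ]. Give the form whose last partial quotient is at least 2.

8225 = 6*1283 + 527
1283 = 2*527 + 229
527 = 2*229 + 69
229 = 3*69 + 22
69 = 3*22 + 3
22 = 7*3 + 1
3 = 3*1 + 0  (stop)
So 8225/1283 = [6; 2, 2, 3, 3, 7, 3].

[6; 2, 2, 3, 3, 7, 3]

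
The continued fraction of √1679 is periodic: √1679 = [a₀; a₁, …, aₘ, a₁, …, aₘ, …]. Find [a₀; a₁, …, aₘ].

[40; 1, 39, 1, 80]

a₀ = ⌊√1679⌋ = 40.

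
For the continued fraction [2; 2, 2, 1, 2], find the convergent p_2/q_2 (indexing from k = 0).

Using pₖ = aₖpₖ₋₁ + pₖ₋₂, qₖ = aₖqₖ₋₁ + qₖ₋₂ (with p₋₁=1, p₋₂=0, q₋₁=0, q₋₂=1):
  k=0: a=2, p=2, q=1
  k=1: a=2, p=5, q=2
  k=2: a=2, p=12, q=5

12/5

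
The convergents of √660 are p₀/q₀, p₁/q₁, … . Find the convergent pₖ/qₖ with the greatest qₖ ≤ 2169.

54695/2129

√660 = [25; 1, 2, 4, 2, 1, 50, …] (period length 6).
Convergents:
  p_0/q_0 = 25/1
  p_1/q_1 = 26/1
  p_2/q_2 = 77/3
  p_3/q_3 = 334/13
  p_4/q_4 = 745/29
  p_5/q_5 = 1079/42
  p_6/q_6 = 54695/2129
  p_7/q_7 = 55774/2171
q_6 = 2129 ≤ 2169 < 2171 = q_7, so the answer is 54695/2129.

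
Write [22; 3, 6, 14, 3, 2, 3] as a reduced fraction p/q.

Fold from the inside: start with 3/1.
  2 + 1/3 = 7/3
  3 + 3/7 = 24/7
  14 + 7/24 = 343/24
  6 + 24/343 = 2082/343
  3 + 343/2082 = 6589/2082
  22 + 2082/6589 = 147040/6589

147040/6589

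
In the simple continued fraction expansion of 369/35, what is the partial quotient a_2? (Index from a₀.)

1

369 = 10·35 + 19   →  a_0 = 10
35 = 1·19 + 16   →  a_1 = 1
19 = 1·16 + 3   →  a_2 = 1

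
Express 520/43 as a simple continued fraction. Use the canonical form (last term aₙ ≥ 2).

[12; 10, 1, 3]

520 = 12·43 + 4
43 = 10·4 + 3
4 = 1·3 + 1
3 = 3·1 + 0  (stop)
So 520/43 = [12; 10, 1, 3].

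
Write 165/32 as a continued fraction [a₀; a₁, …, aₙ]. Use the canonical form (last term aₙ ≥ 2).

[5; 6, 2, 2]

165 = 5×32 + 5
32 = 6×5 + 2
5 = 2×2 + 1
2 = 2×1 + 0  (stop)
So 165/32 = [5; 6, 2, 2].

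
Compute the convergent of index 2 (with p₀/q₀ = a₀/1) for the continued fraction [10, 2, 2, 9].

52/5

Using pₖ = aₖpₖ₋₁ + pₖ₋₂, qₖ = aₖqₖ₋₁ + qₖ₋₂ (with p₋₁=1, p₋₂=0, q₋₁=0, q₋₂=1):
  k=0: a=10, p=10, q=1
  k=1: a=2, p=21, q=2
  k=2: a=2, p=52, q=5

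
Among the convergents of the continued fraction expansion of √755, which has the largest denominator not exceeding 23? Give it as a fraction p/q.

√755 = [27; 2, 10, 2, 54, …] (period length 4).
Convergents:
  p_0/q_0 = 27/1
  p_1/q_1 = 55/2
  p_2/q_2 = 577/21
  p_3/q_3 = 1209/44
q_2 = 21 ≤ 23 < 44 = q_3, so the answer is 577/21.

577/21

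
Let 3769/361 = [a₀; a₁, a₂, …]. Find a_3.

1

3769 = 10·361 + 159   →  a_0 = 10
361 = 2·159 + 43   →  a_1 = 2
159 = 3·43 + 30   →  a_2 = 3
43 = 1·30 + 13   →  a_3 = 1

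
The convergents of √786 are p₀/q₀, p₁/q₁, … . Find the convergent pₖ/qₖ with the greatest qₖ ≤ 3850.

43988/1569

√786 = [28; 28, 56, …] (period length 2).
Convergents:
  p_0/q_0 = 28/1
  p_1/q_1 = 785/28
  p_2/q_2 = 43988/1569
  p_3/q_3 = 1232449/43960
q_2 = 1569 ≤ 3850 < 43960 = q_3, so the answer is 43988/1569.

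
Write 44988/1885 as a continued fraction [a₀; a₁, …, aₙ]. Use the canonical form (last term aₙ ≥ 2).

[23; 1, 6, 2, 12, 10]

44988 = 23×1885 + 1633
1885 = 1×1633 + 252
1633 = 6×252 + 121
252 = 2×121 + 10
121 = 12×10 + 1
10 = 10×1 + 0  (stop)
So 44988/1885 = [23; 1, 6, 2, 12, 10].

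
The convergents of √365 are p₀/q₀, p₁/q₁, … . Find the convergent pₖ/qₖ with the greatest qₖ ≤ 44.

363/19

√365 = [19; 9, 1, 1, 9, 38, …] (period length 5).
Convergents:
  p_0/q_0 = 19/1
  p_1/q_1 = 172/9
  p_2/q_2 = 191/10
  p_3/q_3 = 363/19
  p_4/q_4 = 3458/181
q_3 = 19 ≤ 44 < 181 = q_4, so the answer is 363/19.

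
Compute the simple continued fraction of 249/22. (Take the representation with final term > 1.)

249 = 11×22 + 7
22 = 3×7 + 1
7 = 7×1 + 0  (stop)
So 249/22 = [11; 3, 7].

[11; 3, 7]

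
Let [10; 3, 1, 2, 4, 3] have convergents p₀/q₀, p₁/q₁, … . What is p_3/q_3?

113/11

Using pₖ = aₖpₖ₋₁ + pₖ₋₂, qₖ = aₖqₖ₋₁ + qₖ₋₂ (with p₋₁=1, p₋₂=0, q₋₁=0, q₋₂=1):
  k=0: a=10, p=10, q=1
  k=1: a=3, p=31, q=3
  k=2: a=1, p=41, q=4
  k=3: a=2, p=113, q=11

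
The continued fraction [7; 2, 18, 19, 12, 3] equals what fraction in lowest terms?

Fold from the inside: start with 3/1.
  12 + 1/3 = 37/3
  19 + 3/37 = 706/37
  18 + 37/706 = 12745/706
  2 + 706/12745 = 26196/12745
  7 + 12745/26196 = 196117/26196

196117/26196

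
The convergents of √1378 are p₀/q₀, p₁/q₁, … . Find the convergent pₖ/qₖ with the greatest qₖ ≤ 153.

5197/140

√1378 = [37; 8, 4, 4, 8, 74, …] (period length 5).
Convergents:
  p_0/q_0 = 37/1
  p_1/q_1 = 297/8
  p_2/q_2 = 1225/33
  p_3/q_3 = 5197/140
  p_4/q_4 = 42801/1153
q_3 = 140 ≤ 153 < 1153 = q_4, so the answer is 5197/140.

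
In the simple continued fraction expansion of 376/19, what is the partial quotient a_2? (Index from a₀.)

376 = 19·19 + 15   →  a_0 = 19
19 = 1·15 + 4   →  a_1 = 1
15 = 3·4 + 3   →  a_2 = 3

3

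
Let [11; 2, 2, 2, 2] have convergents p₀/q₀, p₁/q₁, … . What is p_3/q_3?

137/12

Using pₖ = aₖpₖ₋₁ + pₖ₋₂, qₖ = aₖqₖ₋₁ + qₖ₋₂ (with p₋₁=1, p₋₂=0, q₋₁=0, q₋₂=1):
  k=0: a=11, p=11, q=1
  k=1: a=2, p=23, q=2
  k=2: a=2, p=57, q=5
  k=3: a=2, p=137, q=12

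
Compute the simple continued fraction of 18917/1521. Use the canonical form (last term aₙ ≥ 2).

[12; 2, 3, 2, 13, 7]

18917 = 12*1521 + 665
1521 = 2*665 + 191
665 = 3*191 + 92
191 = 2*92 + 7
92 = 13*7 + 1
7 = 7*1 + 0  (stop)
So 18917/1521 = [12; 2, 3, 2, 13, 7].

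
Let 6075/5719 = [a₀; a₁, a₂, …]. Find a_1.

16

6075 = 1·5719 + 356   →  a_0 = 1
5719 = 16·356 + 23   →  a_1 = 16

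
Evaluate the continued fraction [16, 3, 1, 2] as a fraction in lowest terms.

179/11

Using pₖ = aₖpₖ₋₁ + pₖ₋₂ and qₖ = aₖqₖ₋₁ + qₖ₋₂:
  k=0: a=16, p=16, q=1
  k=1: a=3, p=49, q=3
  k=2: a=1, p=65, q=4
  k=3: a=2, p=179, q=11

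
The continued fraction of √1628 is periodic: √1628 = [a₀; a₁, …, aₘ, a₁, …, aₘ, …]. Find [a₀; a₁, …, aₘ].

a₀ = ⌊√1628⌋ = 40.
With m₀=0, d₀=1 and mₖ₊₁ = dₖaₖ − mₖ, dₖ₊₁ = (n − mₖ₊₁²)/dₖ, aₖ₊₁ = ⌊(a₀+mₖ₊₁)/dₖ₊₁⌋:
  k=1: m=40, d=28, a=2
  k=2: m=16, d=49, a=1
  k=3: m=33, d=11, a=6
  k=4: m=33, d=49, a=1
  k=5: m=16, d=28, a=2
  k=6: m=40, d=1, a=80
d=1 and a=2a₀=80 at k=6, so the next step gives (m, d) = (40, 28) again — its k=1 value — and the period has length 6.

[40; 2, 1, 6, 1, 2, 80]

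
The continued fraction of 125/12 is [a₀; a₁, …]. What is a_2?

2

125 = 10·12 + 5   →  a_0 = 10
12 = 2·5 + 2   →  a_1 = 2
5 = 2·2 + 1   →  a_2 = 2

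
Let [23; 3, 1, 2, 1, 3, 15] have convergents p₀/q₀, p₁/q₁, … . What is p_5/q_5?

1303/56

Using pₖ = aₖpₖ₋₁ + pₖ₋₂, qₖ = aₖqₖ₋₁ + qₖ₋₂ (with p₋₁=1, p₋₂=0, q₋₁=0, q₋₂=1):
  k=0: a=23, p=23, q=1
  k=1: a=3, p=70, q=3
  k=2: a=1, p=93, q=4
  k=3: a=2, p=256, q=11
  k=4: a=1, p=349, q=15
  k=5: a=3, p=1303, q=56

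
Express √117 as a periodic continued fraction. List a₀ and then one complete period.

a₀ = ⌊√117⌋ = 10.
With m₀=0, d₀=1 and mₖ₊₁ = dₖaₖ − mₖ, dₖ₊₁ = (n − mₖ₊₁²)/dₖ, aₖ₊₁ = ⌊(a₀+mₖ₊₁)/dₖ₊₁⌋:
  k=1: m=10, d=17, a=1
  k=2: m=7, d=4, a=4
  k=3: m=9, d=9, a=2
  k=4: m=9, d=4, a=4
  k=5: m=7, d=17, a=1
  k=6: m=10, d=1, a=20
d=1 and a=2a₀=20 at k=6, so the next step gives (m, d) = (10, 17) again — its k=1 value — and the period has length 6.

[10; 1, 4, 2, 4, 1, 20]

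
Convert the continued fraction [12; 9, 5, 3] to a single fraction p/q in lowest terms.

Fold from the inside: start with 3/1.
  5 + 1/3 = 16/3
  9 + 3/16 = 147/16
  12 + 16/147 = 1780/147

1780/147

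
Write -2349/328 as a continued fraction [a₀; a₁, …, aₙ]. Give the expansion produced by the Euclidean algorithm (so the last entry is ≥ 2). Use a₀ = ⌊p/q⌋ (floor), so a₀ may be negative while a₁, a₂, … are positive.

-2349 = -8·328 + 275
328 = 1·275 + 53
275 = 5·53 + 10
53 = 5·10 + 3
10 = 3·3 + 1
3 = 3·1 + 0  (stop)
So -2349/328 = [-8; 1, 5, 5, 3, 3].

[-8; 1, 5, 5, 3, 3]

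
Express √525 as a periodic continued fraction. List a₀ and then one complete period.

a₀ = ⌊√525⌋ = 22.

[22; 1, 10, 2, 10, 1, 44]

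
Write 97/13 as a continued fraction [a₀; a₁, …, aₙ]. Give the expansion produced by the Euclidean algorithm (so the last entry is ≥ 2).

97 = 7·13 + 6
13 = 2·6 + 1
6 = 6·1 + 0  (stop)
So 97/13 = [7; 2, 6].

[7; 2, 6]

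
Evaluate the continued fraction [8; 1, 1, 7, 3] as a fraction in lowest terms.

Fold from the inside: start with 3/1.
  7 + 1/3 = 22/3
  1 + 3/22 = 25/22
  1 + 22/25 = 47/25
  8 + 25/47 = 401/47

401/47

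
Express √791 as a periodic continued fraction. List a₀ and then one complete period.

a₀ = ⌊√791⌋ = 28.
With m₀=0, d₀=1 and mₖ₊₁ = dₖaₖ − mₖ, dₖ₊₁ = (n − mₖ₊₁²)/dₖ, aₖ₊₁ = ⌊(a₀+mₖ₊₁)/dₖ₊₁⌋:
  k=1: m=28, d=7, a=8
  k=2: m=28, d=1, a=56
d=1 and a=2a₀=56 at k=2, so the next step gives (m, d) = (28, 7) again — its k=1 value — and the period has length 2.

[28; 8, 56]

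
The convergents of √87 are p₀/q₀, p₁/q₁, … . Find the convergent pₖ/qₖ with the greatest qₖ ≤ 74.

513/55

√87 = [9; 3, 18, …] (period length 2).
Convergents:
  p_0/q_0 = 9/1
  p_1/q_1 = 28/3
  p_2/q_2 = 513/55
  p_3/q_3 = 1567/168
q_2 = 55 ≤ 74 < 168 = q_3, so the answer is 513/55.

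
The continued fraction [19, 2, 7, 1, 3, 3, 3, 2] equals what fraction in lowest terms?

31872/1637

Using pₖ = aₖpₖ₋₁ + pₖ₋₂ and qₖ = aₖqₖ₋₁ + qₖ₋₂:
  k=0: a=19, p=19, q=1
  k=1: a=2, p=39, q=2
  k=2: a=7, p=292, q=15
  k=3: a=1, p=331, q=17
  k=4: a=3, p=1285, q=66
  k=5: a=3, p=4186, q=215
  k=6: a=3, p=13843, q=711
  k=7: a=2, p=31872, q=1637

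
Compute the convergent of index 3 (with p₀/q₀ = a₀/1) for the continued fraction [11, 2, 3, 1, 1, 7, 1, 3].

103/9

Using pₖ = aₖpₖ₋₁ + pₖ₋₂, qₖ = aₖqₖ₋₁ + qₖ₋₂ (with p₋₁=1, p₋₂=0, q₋₁=0, q₋₂=1):
  k=0: a=11, p=11, q=1
  k=1: a=2, p=23, q=2
  k=2: a=3, p=80, q=7
  k=3: a=1, p=103, q=9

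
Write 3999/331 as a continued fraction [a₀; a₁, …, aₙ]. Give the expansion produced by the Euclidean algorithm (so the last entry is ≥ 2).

[12; 12, 3, 1, 6]

3999 = 12·331 + 27
331 = 12·27 + 7
27 = 3·7 + 6
7 = 1·6 + 1
6 = 6·1 + 0  (stop)
So 3999/331 = [12; 12, 3, 1, 6].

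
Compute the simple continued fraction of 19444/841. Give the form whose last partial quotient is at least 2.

[23; 8, 3, 16, 2]

19444 = 23*841 + 101
841 = 8*101 + 33
101 = 3*33 + 2
33 = 16*2 + 1
2 = 2*1 + 0  (stop)
So 19444/841 = [23; 8, 3, 16, 2].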